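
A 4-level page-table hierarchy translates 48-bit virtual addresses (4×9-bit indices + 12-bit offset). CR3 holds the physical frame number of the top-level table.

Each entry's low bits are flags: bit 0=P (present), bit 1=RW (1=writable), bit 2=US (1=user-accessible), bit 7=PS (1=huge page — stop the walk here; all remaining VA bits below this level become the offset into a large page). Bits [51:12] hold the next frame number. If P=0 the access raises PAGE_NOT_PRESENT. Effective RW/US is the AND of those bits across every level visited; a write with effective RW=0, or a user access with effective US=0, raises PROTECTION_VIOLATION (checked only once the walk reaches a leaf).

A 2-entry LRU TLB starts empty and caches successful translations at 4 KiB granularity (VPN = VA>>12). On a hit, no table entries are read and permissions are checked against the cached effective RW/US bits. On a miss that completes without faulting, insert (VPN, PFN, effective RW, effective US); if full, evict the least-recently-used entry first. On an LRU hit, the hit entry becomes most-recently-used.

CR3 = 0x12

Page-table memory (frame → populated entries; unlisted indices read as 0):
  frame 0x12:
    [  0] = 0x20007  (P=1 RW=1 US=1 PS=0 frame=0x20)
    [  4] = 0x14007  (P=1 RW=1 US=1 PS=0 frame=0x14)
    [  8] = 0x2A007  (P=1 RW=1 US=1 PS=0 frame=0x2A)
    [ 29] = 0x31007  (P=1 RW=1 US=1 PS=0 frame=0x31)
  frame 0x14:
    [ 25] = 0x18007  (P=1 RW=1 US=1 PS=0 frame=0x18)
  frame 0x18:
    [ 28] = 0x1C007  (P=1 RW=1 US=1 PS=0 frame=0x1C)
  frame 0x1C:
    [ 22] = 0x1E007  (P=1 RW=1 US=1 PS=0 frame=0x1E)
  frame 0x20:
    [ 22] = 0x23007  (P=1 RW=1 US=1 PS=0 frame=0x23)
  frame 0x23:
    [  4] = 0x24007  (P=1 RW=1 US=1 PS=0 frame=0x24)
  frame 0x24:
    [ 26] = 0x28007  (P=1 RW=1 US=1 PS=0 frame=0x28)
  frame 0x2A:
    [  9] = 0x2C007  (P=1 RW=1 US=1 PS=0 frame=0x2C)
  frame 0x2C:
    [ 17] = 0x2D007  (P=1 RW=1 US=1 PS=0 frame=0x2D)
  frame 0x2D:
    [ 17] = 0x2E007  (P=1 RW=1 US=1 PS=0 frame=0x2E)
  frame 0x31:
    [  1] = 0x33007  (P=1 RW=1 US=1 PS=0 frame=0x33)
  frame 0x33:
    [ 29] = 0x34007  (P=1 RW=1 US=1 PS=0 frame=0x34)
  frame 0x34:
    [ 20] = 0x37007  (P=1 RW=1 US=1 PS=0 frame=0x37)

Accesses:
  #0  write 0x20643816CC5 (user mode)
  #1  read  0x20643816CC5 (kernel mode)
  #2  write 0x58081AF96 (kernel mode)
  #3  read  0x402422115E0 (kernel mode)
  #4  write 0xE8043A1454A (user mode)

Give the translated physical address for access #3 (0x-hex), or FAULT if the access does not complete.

Trace:
#0 VA=0x20643816CC5 (w,user):
  L0 @0x12[4] → 0x14007  P=1,RW=1,US=1,PS=0
  L1 @0x14[25] → 0x18007  P=1,RW=1,US=1,PS=0
  L2 @0x18[28] → 0x1C007  P=1,RW=1,US=1,PS=0
  L3 @0x1C[22] → 0x1E007  P=1,RW=1,US=1,PS=0
  → PA=0x1ECC5  (4 entries read)
#1 VA=0x20643816CC5 (r,kernel):
  TLB hit vpn=0x20643816 → PA=0x1ECC5
#2 VA=0x58081AF96 (w,kernel):
  L0 @0x12[0] → 0x20007  P=1,RW=1,US=1,PS=0
  L1 @0x20[22] → 0x23007  P=1,RW=1,US=1,PS=0
  L2 @0x23[4] → 0x24007  P=1,RW=1,US=1,PS=0
  L3 @0x24[26] → 0x28007  P=1,RW=1,US=1,PS=0
  → PA=0x28F96  (4 entries read)
#3 VA=0x402422115E0 (r,kernel):
  L0 @0x12[8] → 0x2A007  P=1,RW=1,US=1,PS=0
  L1 @0x2A[9] → 0x2C007  P=1,RW=1,US=1,PS=0
  L2 @0x2C[17] → 0x2D007  P=1,RW=1,US=1,PS=0
  L3 @0x2D[17] → 0x2E007  P=1,RW=1,US=1,PS=0
  → PA=0x2E5E0  (4 entries read)
#4 VA=0xE8043A1454A (w,user):
  L0 @0x12[29] → 0x31007  P=1,RW=1,US=1,PS=0
  L1 @0x31[1] → 0x33007  P=1,RW=1,US=1,PS=0
  L2 @0x33[29] → 0x34007  P=1,RW=1,US=1,PS=0
  L3 @0x34[20] → 0x37007  P=1,RW=1,US=1,PS=0
  → PA=0x3754A  (4 entries read)

Access #3 PA: 0x2E5E0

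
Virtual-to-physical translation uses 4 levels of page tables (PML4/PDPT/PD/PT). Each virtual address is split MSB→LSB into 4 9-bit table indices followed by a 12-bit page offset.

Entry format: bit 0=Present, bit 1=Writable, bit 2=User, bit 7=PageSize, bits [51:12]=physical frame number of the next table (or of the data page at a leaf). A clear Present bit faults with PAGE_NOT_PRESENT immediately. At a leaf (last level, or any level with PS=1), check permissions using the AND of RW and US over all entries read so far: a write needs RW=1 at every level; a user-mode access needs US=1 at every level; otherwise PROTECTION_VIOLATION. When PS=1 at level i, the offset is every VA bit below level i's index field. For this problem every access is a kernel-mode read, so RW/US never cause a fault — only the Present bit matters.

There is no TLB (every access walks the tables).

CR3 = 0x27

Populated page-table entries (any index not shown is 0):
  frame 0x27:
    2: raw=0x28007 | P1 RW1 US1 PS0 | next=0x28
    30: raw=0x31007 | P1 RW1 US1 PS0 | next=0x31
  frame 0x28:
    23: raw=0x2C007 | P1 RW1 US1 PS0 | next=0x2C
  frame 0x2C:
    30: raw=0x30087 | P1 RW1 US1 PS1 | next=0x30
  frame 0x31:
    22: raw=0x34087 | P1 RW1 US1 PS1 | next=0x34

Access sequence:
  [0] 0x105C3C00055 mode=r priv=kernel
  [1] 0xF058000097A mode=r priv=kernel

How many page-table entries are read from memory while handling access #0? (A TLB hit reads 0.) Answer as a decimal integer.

Trace:
#0 VA=0x105C3C00055 (r,kernel):
  L0: frame=0x27 idx=2 entry=0x28007 [P=1 RW=1 US=1 PS=0]
  L1: frame=0x28 idx=23 entry=0x2C007 [P=1 RW=1 US=1 PS=0]
  L2: frame=0x2C idx=30 entry=0x30087 [P=1 RW=1 US=1 PS=1]
  ✓ 0x30055 (huge @L2)  — 3 lookups
#1 VA=0xF058000097A (r,kernel):
  L0: frame=0x27 idx=30 entry=0x31007 [P=1 RW=1 US=1 PS=0]
  L1: frame=0x31 idx=22 entry=0x34087 [P=1 RW=1 US=1 PS=1]
  ✓ 0x3497A (huge @L1)  — 2 lookups

Entries read for #0: 3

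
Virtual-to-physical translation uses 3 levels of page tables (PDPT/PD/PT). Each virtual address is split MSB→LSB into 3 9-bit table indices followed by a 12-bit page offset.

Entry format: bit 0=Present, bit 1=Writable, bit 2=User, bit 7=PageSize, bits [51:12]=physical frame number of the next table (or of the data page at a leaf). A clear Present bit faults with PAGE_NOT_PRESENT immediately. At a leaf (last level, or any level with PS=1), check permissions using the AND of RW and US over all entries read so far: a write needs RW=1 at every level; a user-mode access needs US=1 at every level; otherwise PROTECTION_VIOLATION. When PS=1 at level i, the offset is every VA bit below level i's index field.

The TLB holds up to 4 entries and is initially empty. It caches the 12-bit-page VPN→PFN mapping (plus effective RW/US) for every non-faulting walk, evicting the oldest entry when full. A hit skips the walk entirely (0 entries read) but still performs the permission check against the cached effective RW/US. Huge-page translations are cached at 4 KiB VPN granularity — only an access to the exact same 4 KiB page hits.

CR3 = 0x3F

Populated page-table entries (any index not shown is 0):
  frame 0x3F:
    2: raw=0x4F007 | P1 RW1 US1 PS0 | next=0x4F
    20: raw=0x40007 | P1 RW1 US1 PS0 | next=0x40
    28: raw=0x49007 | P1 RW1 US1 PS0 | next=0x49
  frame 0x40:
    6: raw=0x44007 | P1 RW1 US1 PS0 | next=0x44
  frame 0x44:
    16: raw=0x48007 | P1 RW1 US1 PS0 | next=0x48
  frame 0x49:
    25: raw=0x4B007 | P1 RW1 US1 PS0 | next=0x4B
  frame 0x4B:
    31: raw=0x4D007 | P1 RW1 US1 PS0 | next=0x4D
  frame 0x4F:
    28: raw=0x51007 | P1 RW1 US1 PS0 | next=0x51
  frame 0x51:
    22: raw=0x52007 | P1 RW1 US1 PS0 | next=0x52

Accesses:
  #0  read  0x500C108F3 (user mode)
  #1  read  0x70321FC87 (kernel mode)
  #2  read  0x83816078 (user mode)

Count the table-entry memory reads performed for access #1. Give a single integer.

Walk each access:
#0 VA=0x500C108F3 (r,user):
  [0] read 0x3F idx=20: raw=0x40007 flags P=1 W=1 U=1 S=0
  [1] read 0x40 idx=6: raw=0x44007 flags P=1 W=1 U=1 S=0
  [2] read 0x44 idx=16: raw=0x48007 flags P=1 W=1 U=1 S=0
  → PA=0x488F3  (3 entries read)
#1 VA=0x70321FC87 (r,kernel):
  [0] read 0x3F idx=28: raw=0x49007 flags P=1 W=1 U=1 S=0
  [1] read 0x49 idx=25: raw=0x4B007 flags P=1 W=1 U=1 S=0
  [2] read 0x4B idx=31: raw=0x4D007 flags P=1 W=1 U=1 S=0
  → PA=0x4DC87  (3 entries read)
#2 VA=0x83816078 (r,user):
  [0] read 0x3F idx=2: raw=0x4F007 flags P=1 W=1 U=1 S=0
  [1] read 0x4F idx=28: raw=0x51007 flags P=1 W=1 U=1 S=0
  [2] read 0x51 idx=22: raw=0x52007 flags P=1 W=1 U=1 S=0
  → PA=0x52078  (3 entries read)

Entries read for #1: 3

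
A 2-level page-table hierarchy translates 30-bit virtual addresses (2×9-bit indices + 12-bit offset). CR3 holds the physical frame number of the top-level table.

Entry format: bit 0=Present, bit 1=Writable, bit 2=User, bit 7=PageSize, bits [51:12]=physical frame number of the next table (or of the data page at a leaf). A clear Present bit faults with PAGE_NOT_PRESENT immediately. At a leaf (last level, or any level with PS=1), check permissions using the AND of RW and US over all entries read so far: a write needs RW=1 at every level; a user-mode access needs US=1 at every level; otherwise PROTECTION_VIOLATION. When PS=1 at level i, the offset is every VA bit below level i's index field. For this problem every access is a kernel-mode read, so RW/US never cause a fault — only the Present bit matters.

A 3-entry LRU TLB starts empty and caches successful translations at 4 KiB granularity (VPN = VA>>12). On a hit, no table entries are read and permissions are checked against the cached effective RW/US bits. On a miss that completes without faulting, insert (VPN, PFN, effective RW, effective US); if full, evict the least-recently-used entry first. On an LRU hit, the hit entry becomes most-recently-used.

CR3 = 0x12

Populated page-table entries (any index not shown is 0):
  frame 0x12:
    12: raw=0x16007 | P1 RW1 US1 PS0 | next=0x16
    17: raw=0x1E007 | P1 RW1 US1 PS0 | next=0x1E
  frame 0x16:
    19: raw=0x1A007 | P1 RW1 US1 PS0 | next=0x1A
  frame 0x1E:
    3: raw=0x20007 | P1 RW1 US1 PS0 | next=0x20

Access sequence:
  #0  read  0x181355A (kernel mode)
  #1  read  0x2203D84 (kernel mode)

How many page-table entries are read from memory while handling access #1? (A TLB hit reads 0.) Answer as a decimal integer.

Per-access translation:
#0 VA=0x181355A (r,kernel):
  [0] read 0x12 idx=12: raw=0x16007 flags P=1 W=1 U=1 S=0
  [1] read 0x16 idx=19: raw=0x1A007 flags P=1 W=1 U=1 S=0
  → PA=0x1A55A  (2 entries read)
#1 VA=0x2203D84 (r,kernel):
  [0] read 0x12 idx=17: raw=0x1E007 flags P=1 W=1 U=1 S=0
  [1] read 0x1E idx=3: raw=0x20007 flags P=1 W=1 U=1 S=0
  → PA=0x20D84  (2 entries read)

Entries read for #1: 2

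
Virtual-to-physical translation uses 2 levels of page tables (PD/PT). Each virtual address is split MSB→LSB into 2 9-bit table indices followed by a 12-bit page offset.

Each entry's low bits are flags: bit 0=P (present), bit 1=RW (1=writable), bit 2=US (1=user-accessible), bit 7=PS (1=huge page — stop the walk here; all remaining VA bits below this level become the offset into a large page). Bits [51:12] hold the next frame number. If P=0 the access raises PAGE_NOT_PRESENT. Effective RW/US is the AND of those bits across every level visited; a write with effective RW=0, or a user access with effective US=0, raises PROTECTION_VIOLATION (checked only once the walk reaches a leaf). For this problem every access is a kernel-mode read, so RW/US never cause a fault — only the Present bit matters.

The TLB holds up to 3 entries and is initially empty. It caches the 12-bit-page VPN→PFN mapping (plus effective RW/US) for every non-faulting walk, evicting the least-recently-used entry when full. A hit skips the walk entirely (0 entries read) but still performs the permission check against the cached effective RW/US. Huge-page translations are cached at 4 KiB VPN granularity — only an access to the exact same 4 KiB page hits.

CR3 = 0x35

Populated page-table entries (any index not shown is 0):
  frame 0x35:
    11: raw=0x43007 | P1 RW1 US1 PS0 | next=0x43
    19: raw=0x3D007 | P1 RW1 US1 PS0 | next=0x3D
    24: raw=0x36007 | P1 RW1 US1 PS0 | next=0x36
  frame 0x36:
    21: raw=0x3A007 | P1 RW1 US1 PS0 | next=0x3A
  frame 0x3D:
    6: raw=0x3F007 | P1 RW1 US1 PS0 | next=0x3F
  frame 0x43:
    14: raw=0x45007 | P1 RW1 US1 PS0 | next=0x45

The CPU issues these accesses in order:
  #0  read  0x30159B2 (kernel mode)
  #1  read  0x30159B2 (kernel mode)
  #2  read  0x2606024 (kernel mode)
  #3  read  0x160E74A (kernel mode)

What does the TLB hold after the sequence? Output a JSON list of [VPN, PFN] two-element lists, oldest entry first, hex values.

Walk each access:
#0 VA=0x30159B2 (r,kernel):
  L0 @0x35[24] → 0x36007  P=1,RW=1,US=1,PS=0
  L1 @0x36[21] → 0x3A007  P=1,RW=1,US=1,PS=0
  ⇒ phys 0x3A9B2  [2 reads]
#1 VA=0x30159B2 (r,kernel):
  TLB hit vpn=0x3015 → PA=0x3A9B2
#2 VA=0x2606024 (r,kernel):
  L0 @0x35[19] → 0x3D007  P=1,RW=1,US=1,PS=0
  L1 @0x3D[6] → 0x3F007  P=1,RW=1,US=1,PS=0
  ⇒ phys 0x3F024  [2 reads]
#3 VA=0x160E74A (r,kernel):
  L0 @0x35[11] → 0x43007  P=1,RW=1,US=1,PS=0
  L1 @0x43[14] → 0x45007  P=1,RW=1,US=1,PS=0
  ⇒ phys 0x4574A  [2 reads]

TLB: [["0x3015", "0x3A"], ["0x2606", "0x3F"], ["0x160E", "0x45"]]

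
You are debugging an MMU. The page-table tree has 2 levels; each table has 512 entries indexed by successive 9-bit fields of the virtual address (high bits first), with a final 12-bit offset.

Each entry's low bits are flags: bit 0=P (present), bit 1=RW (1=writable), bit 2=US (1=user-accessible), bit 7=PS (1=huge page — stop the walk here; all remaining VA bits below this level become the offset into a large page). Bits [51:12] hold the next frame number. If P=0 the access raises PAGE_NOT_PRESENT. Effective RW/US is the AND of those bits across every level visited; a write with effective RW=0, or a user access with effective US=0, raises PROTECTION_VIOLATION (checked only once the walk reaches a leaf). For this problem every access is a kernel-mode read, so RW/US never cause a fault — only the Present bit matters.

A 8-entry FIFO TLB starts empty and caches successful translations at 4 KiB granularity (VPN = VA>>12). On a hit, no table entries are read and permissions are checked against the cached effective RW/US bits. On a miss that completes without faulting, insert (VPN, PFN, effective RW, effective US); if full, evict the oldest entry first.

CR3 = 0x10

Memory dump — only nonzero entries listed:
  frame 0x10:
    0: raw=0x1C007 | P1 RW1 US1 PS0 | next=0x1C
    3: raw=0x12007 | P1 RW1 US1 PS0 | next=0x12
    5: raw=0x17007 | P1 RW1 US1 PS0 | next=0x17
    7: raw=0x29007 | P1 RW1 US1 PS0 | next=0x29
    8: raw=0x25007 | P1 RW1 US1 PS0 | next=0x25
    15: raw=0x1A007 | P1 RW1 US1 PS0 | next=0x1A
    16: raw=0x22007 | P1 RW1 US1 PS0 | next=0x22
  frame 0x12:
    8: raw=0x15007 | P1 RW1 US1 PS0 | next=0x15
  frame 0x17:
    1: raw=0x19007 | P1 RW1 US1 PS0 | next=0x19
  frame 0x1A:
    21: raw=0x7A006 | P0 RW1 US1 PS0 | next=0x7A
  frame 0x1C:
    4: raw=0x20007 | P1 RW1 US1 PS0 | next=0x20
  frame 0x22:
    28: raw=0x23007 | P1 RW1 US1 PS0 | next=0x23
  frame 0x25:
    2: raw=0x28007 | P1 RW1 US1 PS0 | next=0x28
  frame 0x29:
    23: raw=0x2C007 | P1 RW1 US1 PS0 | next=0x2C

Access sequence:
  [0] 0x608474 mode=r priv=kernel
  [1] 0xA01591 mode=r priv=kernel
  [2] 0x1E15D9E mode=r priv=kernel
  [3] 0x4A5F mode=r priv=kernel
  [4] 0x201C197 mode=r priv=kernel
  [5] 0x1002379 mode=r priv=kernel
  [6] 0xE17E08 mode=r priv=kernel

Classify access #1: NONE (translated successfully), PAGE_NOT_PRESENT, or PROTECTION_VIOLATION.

Trace:
#0 VA=0x608474 (r,kernel):
  lvl0: tbl 0x10, slot 3 ⇒ 0x12007 (P1/RW1/US1/PS0)
  lvl1: tbl 0x12, slot 8 ⇒ 0x15007 (P1/RW1/US1/PS0)
  ⇒ phys 0x15474  [2 reads]
#1 VA=0xA01591 (r,kernel):
  lvl0: tbl 0x10, slot 5 ⇒ 0x17007 (P1/RW1/US1/PS0)
  lvl1: tbl 0x17, slot 1 ⇒ 0x19007 (P1/RW1/US1/PS0)
  ⇒ phys 0x19591  [2 reads]
#2 VA=0x1E15D9E (r,kernel):
  lvl0: tbl 0x10, slot 15 ⇒ 0x1A007 (P1/RW1/US1/PS0)
  lvl1: tbl 0x1A, slot 21 ⇒ 0x7A006 (P0/RW1/US1/PS0)
  → PAGE_NOT_PRESENT  (2 entries read)
#3 VA=0x4A5F (r,kernel):
  lvl0: tbl 0x10, slot 0 ⇒ 0x1C007 (P1/RW1/US1/PS0)
  lvl1: tbl 0x1C, slot 4 ⇒ 0x20007 (P1/RW1/US1/PS0)
  ⇒ phys 0x20A5F  [2 reads]
#4 VA=0x201C197 (r,kernel):
  lvl0: tbl 0x10, slot 16 ⇒ 0x22007 (P1/RW1/US1/PS0)
  lvl1: tbl 0x22, slot 28 ⇒ 0x23007 (P1/RW1/US1/PS0)
  ⇒ phys 0x23197  [2 reads]
#5 VA=0x1002379 (r,kernel):
  lvl0: tbl 0x10, slot 8 ⇒ 0x25007 (P1/RW1/US1/PS0)
  lvl1: tbl 0x25, slot 2 ⇒ 0x28007 (P1/RW1/US1/PS0)
  ⇒ phys 0x28379  [2 reads]
#6 VA=0xE17E08 (r,kernel):
  lvl0: tbl 0x10, slot 7 ⇒ 0x29007 (P1/RW1/US1/PS0)
  lvl1: tbl 0x29, slot 23 ⇒ 0x2C007 (P1/RW1/US1/PS0)
  ⇒ phys 0x2CE08  [2 reads]

Access #1 fault: NONE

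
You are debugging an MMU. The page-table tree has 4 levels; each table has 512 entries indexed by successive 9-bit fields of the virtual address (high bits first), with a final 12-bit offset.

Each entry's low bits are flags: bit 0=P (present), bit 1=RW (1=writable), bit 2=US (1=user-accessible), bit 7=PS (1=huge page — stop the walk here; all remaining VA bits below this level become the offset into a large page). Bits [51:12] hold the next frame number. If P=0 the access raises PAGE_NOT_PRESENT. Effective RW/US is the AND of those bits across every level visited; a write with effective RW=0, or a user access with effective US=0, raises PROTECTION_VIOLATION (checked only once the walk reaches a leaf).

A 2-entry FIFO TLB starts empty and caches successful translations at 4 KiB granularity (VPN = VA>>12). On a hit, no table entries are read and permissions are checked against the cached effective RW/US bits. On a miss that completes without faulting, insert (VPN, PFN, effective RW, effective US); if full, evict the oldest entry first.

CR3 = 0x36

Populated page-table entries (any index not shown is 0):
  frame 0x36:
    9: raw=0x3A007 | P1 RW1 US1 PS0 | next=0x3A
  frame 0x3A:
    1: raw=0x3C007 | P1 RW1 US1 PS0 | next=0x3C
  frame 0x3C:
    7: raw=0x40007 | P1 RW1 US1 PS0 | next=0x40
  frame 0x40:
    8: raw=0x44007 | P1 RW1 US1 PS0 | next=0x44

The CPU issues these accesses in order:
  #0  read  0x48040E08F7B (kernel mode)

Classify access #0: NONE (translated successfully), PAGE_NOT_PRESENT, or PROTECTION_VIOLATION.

Trace:
#0 VA=0x48040E08F7B (r,kernel):
  L0 @0x36[9] → 0x3A007  P=1,RW=1,US=1,PS=0
  L1 @0x3A[1] → 0x3C007  P=1,RW=1,US=1,PS=0
  L2 @0x3C[7] → 0x40007  P=1,RW=1,US=1,PS=0
  L3 @0x40[8] → 0x44007  P=1,RW=1,US=1,PS=0
  → PA=0x44F7B  (4 entries read)

Access #0 fault: NONE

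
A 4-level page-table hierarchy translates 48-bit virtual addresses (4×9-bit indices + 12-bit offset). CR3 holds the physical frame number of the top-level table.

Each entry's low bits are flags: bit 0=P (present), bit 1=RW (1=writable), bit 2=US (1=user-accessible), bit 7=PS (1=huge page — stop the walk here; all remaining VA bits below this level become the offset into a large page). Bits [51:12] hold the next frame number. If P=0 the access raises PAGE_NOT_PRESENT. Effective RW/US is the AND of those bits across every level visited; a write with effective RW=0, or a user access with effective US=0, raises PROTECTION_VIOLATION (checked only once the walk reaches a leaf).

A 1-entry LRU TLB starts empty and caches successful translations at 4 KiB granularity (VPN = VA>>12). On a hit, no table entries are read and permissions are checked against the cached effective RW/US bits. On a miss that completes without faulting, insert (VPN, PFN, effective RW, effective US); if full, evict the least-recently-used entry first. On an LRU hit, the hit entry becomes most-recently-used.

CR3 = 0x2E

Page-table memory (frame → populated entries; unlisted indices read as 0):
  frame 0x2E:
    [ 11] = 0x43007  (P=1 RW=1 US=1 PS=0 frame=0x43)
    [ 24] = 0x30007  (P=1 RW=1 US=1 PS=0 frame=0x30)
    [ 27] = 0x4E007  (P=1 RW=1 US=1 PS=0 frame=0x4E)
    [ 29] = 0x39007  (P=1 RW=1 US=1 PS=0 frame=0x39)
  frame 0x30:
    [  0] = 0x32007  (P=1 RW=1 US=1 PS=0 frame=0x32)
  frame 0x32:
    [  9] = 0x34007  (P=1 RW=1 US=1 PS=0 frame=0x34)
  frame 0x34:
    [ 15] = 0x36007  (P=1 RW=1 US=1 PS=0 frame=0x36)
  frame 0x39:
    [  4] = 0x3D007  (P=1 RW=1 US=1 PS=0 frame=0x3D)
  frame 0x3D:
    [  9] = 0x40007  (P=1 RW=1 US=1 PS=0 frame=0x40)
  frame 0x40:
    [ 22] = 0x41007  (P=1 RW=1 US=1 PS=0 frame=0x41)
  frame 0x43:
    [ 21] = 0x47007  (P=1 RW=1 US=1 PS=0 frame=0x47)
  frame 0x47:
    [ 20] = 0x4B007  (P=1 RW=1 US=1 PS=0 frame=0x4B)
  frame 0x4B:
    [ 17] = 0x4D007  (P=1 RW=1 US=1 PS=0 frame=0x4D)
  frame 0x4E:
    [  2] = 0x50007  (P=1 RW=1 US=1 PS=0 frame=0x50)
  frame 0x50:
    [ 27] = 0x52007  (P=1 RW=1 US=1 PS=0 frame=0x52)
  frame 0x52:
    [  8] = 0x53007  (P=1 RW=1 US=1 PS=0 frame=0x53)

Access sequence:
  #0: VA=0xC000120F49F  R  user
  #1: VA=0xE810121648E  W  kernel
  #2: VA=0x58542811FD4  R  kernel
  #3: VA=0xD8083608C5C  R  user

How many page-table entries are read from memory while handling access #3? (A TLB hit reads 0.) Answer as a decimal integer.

Per-access translation:
#0 VA=0xC000120F49F (r,user):
  L0 @0x2E[24] → 0x30007  P=1,RW=1,US=1,PS=0
  L1 @0x30[0] → 0x32007  P=1,RW=1,US=1,PS=0
  L2 @0x32[9] → 0x34007  P=1,RW=1,US=1,PS=0
  L3 @0x34[15] → 0x36007  P=1,RW=1,US=1,PS=0
  ✓ 0x3649F  — 4 lookups
#1 VA=0xE810121648E (w,kernel):
  L0 @0x2E[29] → 0x39007  P=1,RW=1,US=1,PS=0
  L1 @0x39[4] → 0x3D007  P=1,RW=1,US=1,PS=0
  L2 @0x3D[9] → 0x40007  P=1,RW=1,US=1,PS=0
  L3 @0x40[22] → 0x41007  P=1,RW=1,US=1,PS=0
  ✓ 0x4148E  — 4 lookups
#2 VA=0x58542811FD4 (r,kernel):
  L0 @0x2E[11] → 0x43007  P=1,RW=1,US=1,PS=0
  L1 @0x43[21] → 0x47007  P=1,RW=1,US=1,PS=0
  L2 @0x47[20] → 0x4B007  P=1,RW=1,US=1,PS=0
  L3 @0x4B[17] → 0x4D007  P=1,RW=1,US=1,PS=0
  ✓ 0x4DFD4  — 4 lookups
#3 VA=0xD8083608C5C (r,user):
  L0 @0x2E[27] → 0x4E007  P=1,RW=1,US=1,PS=0
  L1 @0x4E[2] → 0x50007  P=1,RW=1,US=1,PS=0
  L2 @0x50[27] → 0x52007  P=1,RW=1,US=1,PS=0
  L3 @0x52[8] → 0x53007  P=1,RW=1,US=1,PS=0
  ✓ 0x53C5C  — 4 lookups

Entries read for #3: 4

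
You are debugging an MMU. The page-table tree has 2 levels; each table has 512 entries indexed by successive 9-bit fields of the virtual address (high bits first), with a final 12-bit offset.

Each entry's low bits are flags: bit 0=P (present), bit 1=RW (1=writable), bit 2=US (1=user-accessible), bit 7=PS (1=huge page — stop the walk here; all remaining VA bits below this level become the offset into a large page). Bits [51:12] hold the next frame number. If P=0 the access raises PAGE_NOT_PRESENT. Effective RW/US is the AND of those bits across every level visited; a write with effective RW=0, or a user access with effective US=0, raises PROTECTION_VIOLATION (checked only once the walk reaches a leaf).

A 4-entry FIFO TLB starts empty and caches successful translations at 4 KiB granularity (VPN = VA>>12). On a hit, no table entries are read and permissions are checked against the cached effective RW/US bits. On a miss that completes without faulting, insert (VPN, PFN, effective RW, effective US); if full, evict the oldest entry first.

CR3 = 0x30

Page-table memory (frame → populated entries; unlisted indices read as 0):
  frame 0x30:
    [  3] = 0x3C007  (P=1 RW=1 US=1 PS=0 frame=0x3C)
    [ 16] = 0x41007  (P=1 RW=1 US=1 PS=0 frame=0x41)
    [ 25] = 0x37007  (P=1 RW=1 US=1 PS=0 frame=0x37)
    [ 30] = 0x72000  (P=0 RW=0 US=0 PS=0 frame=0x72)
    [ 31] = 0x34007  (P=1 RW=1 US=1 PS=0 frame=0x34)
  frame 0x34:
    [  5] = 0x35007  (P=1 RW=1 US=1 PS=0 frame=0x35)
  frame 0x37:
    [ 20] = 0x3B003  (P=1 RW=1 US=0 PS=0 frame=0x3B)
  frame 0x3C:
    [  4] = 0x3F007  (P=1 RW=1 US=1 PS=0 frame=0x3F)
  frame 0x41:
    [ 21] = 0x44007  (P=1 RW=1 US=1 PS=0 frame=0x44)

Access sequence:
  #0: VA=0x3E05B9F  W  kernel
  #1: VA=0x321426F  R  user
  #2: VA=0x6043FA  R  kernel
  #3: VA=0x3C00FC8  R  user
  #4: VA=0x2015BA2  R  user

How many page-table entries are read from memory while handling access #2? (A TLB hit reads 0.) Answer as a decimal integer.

Walk each access:
#0 VA=0x3E05B9F (w,kernel):
  L0 @0x30[31] → 0x34007  P=1,RW=1,US=1,PS=0
  L1 @0x34[5] → 0x35007  P=1,RW=1,US=1,PS=0
  ✓ 0x35B9F  — 2 lookups
#1 VA=0x321426F (r,user):
  L0 @0x30[25] → 0x37007  P=1,RW=1,US=1,PS=0
  L1 @0x37[20] → 0x3B003  P=1,RW=1,US=0,PS=0
  → PROTECTION_VIOLATION  (2 entries read)
#2 VA=0x6043FA (r,kernel):
  L0 @0x30[3] → 0x3C007  P=1,RW=1,US=1,PS=0
  L1 @0x3C[4] → 0x3F007  P=1,RW=1,US=1,PS=0
  ✓ 0x3F3FA  — 2 lookups
#3 VA=0x3C00FC8 (r,user):
  L0 @0x30[30] → 0x72000  P=0,RW=0,US=0,PS=0
  → PAGE_NOT_PRESENT  (1 entries read)
#4 VA=0x2015BA2 (r,user):
  L0 @0x30[16] → 0x41007  P=1,RW=1,US=1,PS=0
  L1 @0x41[21] → 0x44007  P=1,RW=1,US=1,PS=0
  ✓ 0x44BA2  — 2 lookups

Entries read for #2: 2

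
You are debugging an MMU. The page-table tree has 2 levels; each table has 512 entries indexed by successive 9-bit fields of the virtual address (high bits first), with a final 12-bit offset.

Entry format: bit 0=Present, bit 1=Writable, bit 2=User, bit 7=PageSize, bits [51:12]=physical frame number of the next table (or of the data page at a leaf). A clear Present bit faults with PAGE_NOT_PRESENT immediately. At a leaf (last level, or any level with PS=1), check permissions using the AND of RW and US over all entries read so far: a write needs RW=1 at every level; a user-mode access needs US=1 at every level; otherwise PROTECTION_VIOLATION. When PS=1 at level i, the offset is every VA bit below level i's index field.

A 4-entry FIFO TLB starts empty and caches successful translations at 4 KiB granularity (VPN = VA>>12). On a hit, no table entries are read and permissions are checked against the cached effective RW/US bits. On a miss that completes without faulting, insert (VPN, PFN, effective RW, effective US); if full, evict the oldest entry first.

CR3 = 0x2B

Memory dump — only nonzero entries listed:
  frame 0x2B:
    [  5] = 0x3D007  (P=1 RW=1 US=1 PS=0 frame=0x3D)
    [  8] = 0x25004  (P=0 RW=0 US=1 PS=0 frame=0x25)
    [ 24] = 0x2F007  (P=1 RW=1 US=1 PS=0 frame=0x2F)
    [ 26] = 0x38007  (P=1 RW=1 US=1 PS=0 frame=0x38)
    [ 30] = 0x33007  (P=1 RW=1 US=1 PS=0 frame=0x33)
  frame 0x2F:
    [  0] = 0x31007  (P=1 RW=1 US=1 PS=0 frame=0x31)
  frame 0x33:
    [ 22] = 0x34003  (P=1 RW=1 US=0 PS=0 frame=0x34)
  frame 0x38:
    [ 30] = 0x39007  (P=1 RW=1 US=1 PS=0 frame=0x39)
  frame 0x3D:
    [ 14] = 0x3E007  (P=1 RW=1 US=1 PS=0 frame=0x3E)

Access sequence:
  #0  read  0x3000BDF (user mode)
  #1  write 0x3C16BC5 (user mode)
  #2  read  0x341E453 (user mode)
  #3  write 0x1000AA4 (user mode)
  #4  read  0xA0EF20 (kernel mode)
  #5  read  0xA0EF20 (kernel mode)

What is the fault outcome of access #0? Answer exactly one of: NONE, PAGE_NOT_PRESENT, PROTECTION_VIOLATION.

Walk each access:
#0 VA=0x3000BDF (r,user):
  L0 @0x2B[24] → 0x2F007  P=1,RW=1,US=1,PS=0
  L1 @0x2F[0] → 0x31007  P=1,RW=1,US=1,PS=0
  ⇒ phys 0x31BDF  [2 reads]
#1 VA=0x3C16BC5 (w,user):
  L0 @0x2B[30] → 0x33007  P=1,RW=1,US=1,PS=0
  L1 @0x33[22] → 0x34003  P=1,RW=1,US=0,PS=0
  ✗ PROTECTION_VIOLATION  [2 reads]
#2 VA=0x341E453 (r,user):
  L0 @0x2B[26] → 0x38007  P=1,RW=1,US=1,PS=0
  L1 @0x38[30] → 0x39007  P=1,RW=1,US=1,PS=0
  ⇒ phys 0x39453  [2 reads]
#3 VA=0x1000AA4 (w,user):
  L0 @0x2B[8] → 0x25004  P=0,RW=0,US=1,PS=0
  ✗ PAGE_NOT_PRESENT  [1 reads]
#4 VA=0xA0EF20 (r,kernel):
  L0 @0x2B[5] → 0x3D007  P=1,RW=1,US=1,PS=0
  L1 @0x3D[14] → 0x3E007  P=1,RW=1,US=1,PS=0
  ⇒ phys 0x3EF20  [2 reads]
#5 VA=0xA0EF20 (r,kernel):
  TLB hit vpn=0xA0E → PA=0x3EF20

Access #0 fault: NONE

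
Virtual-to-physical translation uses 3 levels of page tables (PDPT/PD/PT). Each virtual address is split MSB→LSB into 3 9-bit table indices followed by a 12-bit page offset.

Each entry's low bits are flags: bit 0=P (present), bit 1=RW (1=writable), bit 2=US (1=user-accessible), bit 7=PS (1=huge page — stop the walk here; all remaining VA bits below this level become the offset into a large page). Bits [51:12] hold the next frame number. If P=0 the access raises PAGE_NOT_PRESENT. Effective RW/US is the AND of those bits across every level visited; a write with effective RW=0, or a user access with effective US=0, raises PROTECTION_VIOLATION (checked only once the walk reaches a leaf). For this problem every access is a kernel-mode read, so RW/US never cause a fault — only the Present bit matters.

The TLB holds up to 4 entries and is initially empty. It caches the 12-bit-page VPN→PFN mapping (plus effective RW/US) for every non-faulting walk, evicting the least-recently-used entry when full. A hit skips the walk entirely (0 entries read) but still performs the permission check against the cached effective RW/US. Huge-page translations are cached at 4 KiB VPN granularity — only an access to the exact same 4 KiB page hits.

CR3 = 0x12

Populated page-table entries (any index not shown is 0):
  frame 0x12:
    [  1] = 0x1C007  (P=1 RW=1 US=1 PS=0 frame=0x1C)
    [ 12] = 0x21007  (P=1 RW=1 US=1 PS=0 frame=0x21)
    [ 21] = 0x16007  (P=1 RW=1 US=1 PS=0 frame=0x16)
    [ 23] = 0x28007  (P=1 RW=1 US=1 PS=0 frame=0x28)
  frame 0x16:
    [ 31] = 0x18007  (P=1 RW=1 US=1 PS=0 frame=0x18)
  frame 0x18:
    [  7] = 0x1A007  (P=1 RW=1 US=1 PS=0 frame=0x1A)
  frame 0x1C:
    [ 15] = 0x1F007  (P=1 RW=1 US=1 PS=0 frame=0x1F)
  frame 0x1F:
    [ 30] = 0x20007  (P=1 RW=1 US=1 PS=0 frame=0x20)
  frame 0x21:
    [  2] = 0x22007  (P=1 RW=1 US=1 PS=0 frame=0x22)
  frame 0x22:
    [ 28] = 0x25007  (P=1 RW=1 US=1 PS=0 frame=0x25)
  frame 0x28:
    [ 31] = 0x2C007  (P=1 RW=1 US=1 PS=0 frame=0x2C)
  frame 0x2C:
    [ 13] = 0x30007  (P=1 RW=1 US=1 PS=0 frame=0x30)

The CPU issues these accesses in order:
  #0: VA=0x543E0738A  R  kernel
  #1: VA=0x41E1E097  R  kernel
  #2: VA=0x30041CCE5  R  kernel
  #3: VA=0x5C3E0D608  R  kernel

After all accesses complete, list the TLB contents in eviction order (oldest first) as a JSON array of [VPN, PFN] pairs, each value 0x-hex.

Per-access translation:
#0 VA=0x543E0738A (r,kernel):
  [0] read 0x12 idx=21: raw=0x16007 flags P=1 W=1 U=1 S=0
  [1] read 0x16 idx=31: raw=0x18007 flags P=1 W=1 U=1 S=0
  [2] read 0x18 idx=7: raw=0x1A007 flags P=1 W=1 U=1 S=0
  ✓ 0x1A38A  — 3 lookups
#1 VA=0x41E1E097 (r,kernel):
  [0] read 0x12 idx=1: raw=0x1C007 flags P=1 W=1 U=1 S=0
  [1] read 0x1C idx=15: raw=0x1F007 flags P=1 W=1 U=1 S=0
  [2] read 0x1F idx=30: raw=0x20007 flags P=1 W=1 U=1 S=0
  ✓ 0x20097  — 3 lookups
#2 VA=0x30041CCE5 (r,kernel):
  [0] read 0x12 idx=12: raw=0x21007 flags P=1 W=1 U=1 S=0
  [1] read 0x21 idx=2: raw=0x22007 flags P=1 W=1 U=1 S=0
  [2] read 0x22 idx=28: raw=0x25007 flags P=1 W=1 U=1 S=0
  ✓ 0x25CE5  — 3 lookups
#3 VA=0x5C3E0D608 (r,kernel):
  [0] read 0x12 idx=23: raw=0x28007 flags P=1 W=1 U=1 S=0
  [1] read 0x28 idx=31: raw=0x2C007 flags P=1 W=1 U=1 S=0
  [2] read 0x2C idx=13: raw=0x30007 flags P=1 W=1 U=1 S=0
  ✓ 0x30608  — 3 lookups

TLB: [["0x543E07", "0x1A"], ["0x41E1E", "0x20"], ["0x30041C", "0x25"], ["0x5C3E0D", "0x30"]]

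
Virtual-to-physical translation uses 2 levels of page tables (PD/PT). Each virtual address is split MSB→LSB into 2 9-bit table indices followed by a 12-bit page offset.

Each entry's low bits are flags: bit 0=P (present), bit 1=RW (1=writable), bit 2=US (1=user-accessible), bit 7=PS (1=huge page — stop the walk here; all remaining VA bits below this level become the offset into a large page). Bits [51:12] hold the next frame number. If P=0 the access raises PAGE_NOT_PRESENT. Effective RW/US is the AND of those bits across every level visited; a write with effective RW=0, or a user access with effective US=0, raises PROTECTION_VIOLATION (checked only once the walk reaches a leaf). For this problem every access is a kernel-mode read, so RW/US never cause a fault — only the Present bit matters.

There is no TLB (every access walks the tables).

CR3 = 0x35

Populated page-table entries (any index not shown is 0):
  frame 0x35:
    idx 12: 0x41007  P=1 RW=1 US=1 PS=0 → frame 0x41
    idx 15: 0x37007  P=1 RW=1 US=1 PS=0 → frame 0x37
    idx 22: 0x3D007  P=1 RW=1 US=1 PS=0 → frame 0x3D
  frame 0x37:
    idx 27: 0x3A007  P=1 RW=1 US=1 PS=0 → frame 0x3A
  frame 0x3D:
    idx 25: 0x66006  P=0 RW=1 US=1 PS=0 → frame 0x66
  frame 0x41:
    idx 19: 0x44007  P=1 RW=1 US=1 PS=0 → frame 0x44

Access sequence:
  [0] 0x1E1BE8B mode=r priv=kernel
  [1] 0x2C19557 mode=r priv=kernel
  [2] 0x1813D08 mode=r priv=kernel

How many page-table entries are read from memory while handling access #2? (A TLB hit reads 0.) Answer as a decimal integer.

Per-access translation:
#0 VA=0x1E1BE8B (r,kernel):
  L0: frame=0x35 idx=15 entry=0x37007 [P=1 RW=1 US=1 PS=0]
  L1: frame=0x37 idx=27 entry=0x3A007 [P=1 RW=1 US=1 PS=0]
  ✓ 0x3AE8B  — 2 lookups
#1 VA=0x2C19557 (r,kernel):
  L0: frame=0x35 idx=22 entry=0x3D007 [P=1 RW=1 US=1 PS=0]
  L1: frame=0x3D idx=25 entry=0x66006 [P=0 RW=1 US=1 PS=0]
  ✗ PAGE_NOT_PRESENT  [2 reads]
#2 VA=0x1813D08 (r,kernel):
  L0: frame=0x35 idx=12 entry=0x41007 [P=1 RW=1 US=1 PS=0]
  L1: frame=0x41 idx=19 entry=0x44007 [P=1 RW=1 US=1 PS=0]
  ✓ 0x44D08  — 2 lookups

Entries read for #2: 2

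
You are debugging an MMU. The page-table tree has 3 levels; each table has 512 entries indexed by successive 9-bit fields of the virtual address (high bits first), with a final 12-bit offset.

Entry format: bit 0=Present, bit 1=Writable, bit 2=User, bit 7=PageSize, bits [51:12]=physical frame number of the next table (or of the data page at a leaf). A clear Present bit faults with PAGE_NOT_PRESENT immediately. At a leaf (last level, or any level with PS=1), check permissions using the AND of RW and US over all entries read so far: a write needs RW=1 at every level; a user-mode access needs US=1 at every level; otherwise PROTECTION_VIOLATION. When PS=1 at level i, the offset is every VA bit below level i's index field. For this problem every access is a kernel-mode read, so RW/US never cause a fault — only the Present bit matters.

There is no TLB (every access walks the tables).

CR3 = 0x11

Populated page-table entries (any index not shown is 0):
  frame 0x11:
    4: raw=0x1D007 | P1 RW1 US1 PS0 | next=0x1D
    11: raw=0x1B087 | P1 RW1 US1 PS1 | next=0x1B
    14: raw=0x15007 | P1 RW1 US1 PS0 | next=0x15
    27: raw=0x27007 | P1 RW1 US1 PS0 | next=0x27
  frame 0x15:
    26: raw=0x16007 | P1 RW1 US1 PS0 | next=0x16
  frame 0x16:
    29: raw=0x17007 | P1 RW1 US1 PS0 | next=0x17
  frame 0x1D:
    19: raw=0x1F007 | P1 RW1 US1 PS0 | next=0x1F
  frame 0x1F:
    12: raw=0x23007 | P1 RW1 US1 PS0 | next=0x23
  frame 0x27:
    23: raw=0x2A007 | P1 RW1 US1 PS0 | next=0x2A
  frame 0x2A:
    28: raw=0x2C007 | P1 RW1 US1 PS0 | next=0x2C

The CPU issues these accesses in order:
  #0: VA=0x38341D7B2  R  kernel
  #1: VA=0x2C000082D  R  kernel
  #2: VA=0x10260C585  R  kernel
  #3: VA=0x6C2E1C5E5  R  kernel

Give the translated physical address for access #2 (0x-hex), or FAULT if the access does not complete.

Walk each access:
#0 VA=0x38341D7B2 (r,kernel):
  [0] read 0x11 idx=14: raw=0x15007 flags P=1 W=1 U=1 S=0
  [1] read 0x15 idx=26: raw=0x16007 flags P=1 W=1 U=1 S=0
  [2] read 0x16 idx=29: raw=0x17007 flags P=1 W=1 U=1 S=0
  ⇒ phys 0x177B2  [3 reads]
#1 VA=0x2C000082D (r,kernel):
  [0] read 0x11 idx=11: raw=0x1B087 flags P=1 W=1 U=1 S=1
  ⇒ phys 0x1B82D (huge @L0)  [1 reads]
#2 VA=0x10260C585 (r,kernel):
  [0] read 0x11 idx=4: raw=0x1D007 flags P=1 W=1 U=1 S=0
  [1] read 0x1D idx=19: raw=0x1F007 flags P=1 W=1 U=1 S=0
  [2] read 0x1F idx=12: raw=0x23007 flags P=1 W=1 U=1 S=0
  ⇒ phys 0x23585  [3 reads]
#3 VA=0x6C2E1C5E5 (r,kernel):
  [0] read 0x11 idx=27: raw=0x27007 flags P=1 W=1 U=1 S=0
  [1] read 0x27 idx=23: raw=0x2A007 flags P=1 W=1 U=1 S=0
  [2] read 0x2A idx=28: raw=0x2C007 flags P=1 W=1 U=1 S=0
  ⇒ phys 0x2C5E5  [3 reads]

Access #2 PA: 0x23585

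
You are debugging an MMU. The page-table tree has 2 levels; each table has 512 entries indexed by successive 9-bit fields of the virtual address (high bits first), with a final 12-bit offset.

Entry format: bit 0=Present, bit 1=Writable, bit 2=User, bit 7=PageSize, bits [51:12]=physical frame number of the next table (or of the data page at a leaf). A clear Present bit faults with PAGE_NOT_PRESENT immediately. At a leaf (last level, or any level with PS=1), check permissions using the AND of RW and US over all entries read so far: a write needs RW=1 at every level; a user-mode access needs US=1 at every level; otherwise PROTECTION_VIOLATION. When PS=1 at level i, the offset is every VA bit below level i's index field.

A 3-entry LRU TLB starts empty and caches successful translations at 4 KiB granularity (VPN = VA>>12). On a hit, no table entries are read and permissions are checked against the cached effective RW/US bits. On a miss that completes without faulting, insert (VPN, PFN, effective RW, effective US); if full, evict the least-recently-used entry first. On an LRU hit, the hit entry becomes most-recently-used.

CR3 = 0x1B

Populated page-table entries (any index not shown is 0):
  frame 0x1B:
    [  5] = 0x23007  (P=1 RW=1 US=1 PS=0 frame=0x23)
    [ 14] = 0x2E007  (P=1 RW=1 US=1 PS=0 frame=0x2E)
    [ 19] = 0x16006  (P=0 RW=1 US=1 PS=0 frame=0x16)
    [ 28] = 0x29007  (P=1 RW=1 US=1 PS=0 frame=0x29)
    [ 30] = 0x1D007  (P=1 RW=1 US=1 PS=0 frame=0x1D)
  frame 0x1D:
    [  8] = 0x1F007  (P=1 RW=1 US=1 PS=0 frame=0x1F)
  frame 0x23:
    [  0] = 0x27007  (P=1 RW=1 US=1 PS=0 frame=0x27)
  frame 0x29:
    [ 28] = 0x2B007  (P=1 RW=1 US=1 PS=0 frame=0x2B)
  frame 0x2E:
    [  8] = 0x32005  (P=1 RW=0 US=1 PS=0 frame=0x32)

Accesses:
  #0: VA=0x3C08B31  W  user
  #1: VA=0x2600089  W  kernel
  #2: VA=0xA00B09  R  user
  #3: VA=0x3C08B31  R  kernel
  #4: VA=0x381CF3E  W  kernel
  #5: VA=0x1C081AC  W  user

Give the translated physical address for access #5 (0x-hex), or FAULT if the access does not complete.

Per-access translation:
#0 VA=0x3C08B31 (w,user):
  L0: frame=0x1B idx=30 entry=0x1D007 [P=1 RW=1 US=1 PS=0]
  L1: frame=0x1D idx=8 entry=0x1F007 [P=1 RW=1 US=1 PS=0]
  ✓ 0x1FB31  — 2 lookups
#1 VA=0x2600089 (w,kernel):
  L0: frame=0x1B idx=19 entry=0x16006 [P=0 RW=1 US=1 PS=0]
  ⇒ fault: PAGE_NOT_PRESENT  — 1 lookups
#2 VA=0xA00B09 (r,user):
  L0: frame=0x1B idx=5 entry=0x23007 [P=1 RW=1 US=1 PS=0]
  L1: frame=0x23 idx=0 entry=0x27007 [P=1 RW=1 US=1 PS=0]
  ✓ 0x27B09  — 2 lookups
#3 VA=0x3C08B31 (r,kernel):
  TLB hit vpn=0x3C08 → PA=0x1FB31
#4 VA=0x381CF3E (w,kernel):
  L0: frame=0x1B idx=28 entry=0x29007 [P=1 RW=1 US=1 PS=0]
  L1: frame=0x29 idx=28 entry=0x2B007 [P=1 RW=1 US=1 PS=0]
  ✓ 0x2BF3E  — 2 lookups
#5 VA=0x1C081AC (w,user):
  L0: frame=0x1B idx=14 entry=0x2E007 [P=1 RW=1 US=1 PS=0]
  L1: frame=0x2E idx=8 entry=0x32005 [P=1 RW=0 US=1 PS=0]
  ⇒ fault: PROTECTION_VIOLATION  — 2 lookups

Access #5 PA: FAULT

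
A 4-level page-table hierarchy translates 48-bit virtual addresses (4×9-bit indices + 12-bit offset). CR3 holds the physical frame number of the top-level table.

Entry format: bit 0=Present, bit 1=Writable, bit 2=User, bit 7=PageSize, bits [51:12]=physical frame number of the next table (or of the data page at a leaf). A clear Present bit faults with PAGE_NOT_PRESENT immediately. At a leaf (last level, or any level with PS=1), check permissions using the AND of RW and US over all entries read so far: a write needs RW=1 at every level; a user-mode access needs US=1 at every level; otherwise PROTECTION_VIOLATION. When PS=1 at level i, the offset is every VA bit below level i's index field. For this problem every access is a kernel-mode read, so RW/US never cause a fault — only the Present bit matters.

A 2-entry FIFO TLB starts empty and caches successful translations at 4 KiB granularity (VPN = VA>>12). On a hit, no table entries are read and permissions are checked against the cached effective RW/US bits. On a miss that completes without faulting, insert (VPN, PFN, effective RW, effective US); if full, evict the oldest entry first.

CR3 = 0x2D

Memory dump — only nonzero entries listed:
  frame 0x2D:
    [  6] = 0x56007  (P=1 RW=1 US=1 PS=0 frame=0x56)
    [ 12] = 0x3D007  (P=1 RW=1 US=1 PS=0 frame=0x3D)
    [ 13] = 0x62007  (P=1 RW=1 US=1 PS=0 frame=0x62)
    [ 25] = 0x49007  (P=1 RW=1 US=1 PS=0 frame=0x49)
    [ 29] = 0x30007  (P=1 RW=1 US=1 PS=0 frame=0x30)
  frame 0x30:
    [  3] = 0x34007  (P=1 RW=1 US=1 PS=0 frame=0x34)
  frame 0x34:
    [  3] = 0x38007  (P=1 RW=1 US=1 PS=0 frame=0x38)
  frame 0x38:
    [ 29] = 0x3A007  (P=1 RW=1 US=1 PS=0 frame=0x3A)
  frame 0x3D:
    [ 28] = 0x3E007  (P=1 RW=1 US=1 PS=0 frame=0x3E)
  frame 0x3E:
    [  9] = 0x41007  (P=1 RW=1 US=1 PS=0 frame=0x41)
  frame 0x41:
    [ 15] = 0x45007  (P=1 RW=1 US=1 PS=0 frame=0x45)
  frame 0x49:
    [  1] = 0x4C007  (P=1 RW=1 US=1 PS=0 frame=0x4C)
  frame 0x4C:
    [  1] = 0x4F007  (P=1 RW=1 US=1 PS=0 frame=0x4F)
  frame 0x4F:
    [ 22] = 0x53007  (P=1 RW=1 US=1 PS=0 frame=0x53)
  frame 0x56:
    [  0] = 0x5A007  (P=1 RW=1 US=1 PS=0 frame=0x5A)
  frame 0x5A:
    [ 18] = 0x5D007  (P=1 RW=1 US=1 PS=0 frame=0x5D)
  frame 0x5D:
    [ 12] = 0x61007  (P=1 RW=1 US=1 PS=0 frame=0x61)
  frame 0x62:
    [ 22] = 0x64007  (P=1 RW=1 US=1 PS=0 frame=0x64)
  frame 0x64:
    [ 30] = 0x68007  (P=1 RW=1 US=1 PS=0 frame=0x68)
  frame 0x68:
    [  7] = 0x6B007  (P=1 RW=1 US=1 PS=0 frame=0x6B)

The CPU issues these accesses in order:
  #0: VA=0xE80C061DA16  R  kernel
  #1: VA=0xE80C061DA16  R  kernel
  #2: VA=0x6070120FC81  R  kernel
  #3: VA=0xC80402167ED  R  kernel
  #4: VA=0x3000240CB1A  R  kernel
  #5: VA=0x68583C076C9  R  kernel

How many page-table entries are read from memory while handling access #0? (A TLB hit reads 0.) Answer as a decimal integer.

Per-access translation:
#0 VA=0xE80C061DA16 (r,kernel):
  [0] read 0x2D idx=29: raw=0x30007 flags P=1 W=1 U=1 S=0
  [1] read 0x30 idx=3: raw=0x34007 flags P=1 W=1 U=1 S=0
  [2] read 0x34 idx=3: raw=0x38007 flags P=1 W=1 U=1 S=0
  [3] read 0x38 idx=29: raw=0x3A007 flags P=1 W=1 U=1 S=0
  ⇒ phys 0x3AA16  [4 reads]
#1 VA=0xE80C061DA16 (r,kernel):
  TLB hit vpn=0xE80C061D → PA=0x3AA16
#2 VA=0x6070120FC81 (r,kernel):
  [0] read 0x2D idx=12: raw=0x3D007 flags P=1 W=1 U=1 S=0
  [1] read 0x3D idx=28: raw=0x3E007 flags P=1 W=1 U=1 S=0
  [2] read 0x3E idx=9: raw=0x41007 flags P=1 W=1 U=1 S=0
  [3] read 0x41 idx=15: raw=0x45007 flags P=1 W=1 U=1 S=0
  ⇒ phys 0x45C81  [4 reads]
#3 VA=0xC80402167ED (r,kernel):
  [0] read 0x2D idx=25: raw=0x49007 flags P=1 W=1 U=1 S=0
  [1] read 0x49 idx=1: raw=0x4C007 flags P=1 W=1 U=1 S=0
  [2] read 0x4C idx=1: raw=0x4F007 flags P=1 W=1 U=1 S=0
  [3] read 0x4F idx=22: raw=0x53007 flags P=1 W=1 U=1 S=0
  ⇒ phys 0x537ED  [4 reads]
#4 VA=0x3000240CB1A (r,kernel):
  [0] read 0x2D idx=6: raw=0x56007 flags P=1 W=1 U=1 S=0
  [1] read 0x56 idx=0: raw=0x5A007 flags P=1 W=1 U=1 S=0
  [2] read 0x5A idx=18: raw=0x5D007 flags P=1 W=1 U=1 S=0
  [3] read 0x5D idx=12: raw=0x61007 flags P=1 W=1 U=1 S=0
  ⇒ phys 0x61B1A  [4 reads]
#5 VA=0x68583C076C9 (r,kernel):
  [0] read 0x2D idx=13: raw=0x62007 flags P=1 W=1 U=1 S=0
  [1] read 0x62 idx=22: raw=0x64007 flags P=1 W=1 U=1 S=0
  [2] read 0x64 idx=30: raw=0x68007 flags P=1 W=1 U=1 S=0
  [3] read 0x68 idx=7: raw=0x6B007 flags P=1 W=1 U=1 S=0
  ⇒ phys 0x6B6C9  [4 reads]

Entries read for #0: 4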